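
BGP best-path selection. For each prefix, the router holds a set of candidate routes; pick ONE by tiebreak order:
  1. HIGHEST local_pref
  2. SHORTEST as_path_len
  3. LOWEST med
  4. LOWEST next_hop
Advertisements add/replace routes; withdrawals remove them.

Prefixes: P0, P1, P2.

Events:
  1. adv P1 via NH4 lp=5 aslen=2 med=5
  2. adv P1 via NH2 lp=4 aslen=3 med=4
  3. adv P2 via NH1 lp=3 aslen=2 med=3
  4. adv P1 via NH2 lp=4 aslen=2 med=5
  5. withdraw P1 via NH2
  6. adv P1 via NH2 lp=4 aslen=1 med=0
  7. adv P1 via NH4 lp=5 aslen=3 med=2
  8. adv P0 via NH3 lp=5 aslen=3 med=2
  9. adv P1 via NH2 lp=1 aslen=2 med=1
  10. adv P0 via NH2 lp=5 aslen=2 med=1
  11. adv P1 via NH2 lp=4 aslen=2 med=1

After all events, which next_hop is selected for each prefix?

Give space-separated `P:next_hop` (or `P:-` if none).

Answer: P0:NH2 P1:NH4 P2:NH1

Derivation:
Op 1: best P0=- P1=NH4 P2=-
Op 2: best P0=- P1=NH4 P2=-
Op 3: best P0=- P1=NH4 P2=NH1
Op 4: best P0=- P1=NH4 P2=NH1
Op 5: best P0=- P1=NH4 P2=NH1
Op 6: best P0=- P1=NH4 P2=NH1
Op 7: best P0=- P1=NH4 P2=NH1
Op 8: best P0=NH3 P1=NH4 P2=NH1
Op 9: best P0=NH3 P1=NH4 P2=NH1
Op 10: best P0=NH2 P1=NH4 P2=NH1
Op 11: best P0=NH2 P1=NH4 P2=NH1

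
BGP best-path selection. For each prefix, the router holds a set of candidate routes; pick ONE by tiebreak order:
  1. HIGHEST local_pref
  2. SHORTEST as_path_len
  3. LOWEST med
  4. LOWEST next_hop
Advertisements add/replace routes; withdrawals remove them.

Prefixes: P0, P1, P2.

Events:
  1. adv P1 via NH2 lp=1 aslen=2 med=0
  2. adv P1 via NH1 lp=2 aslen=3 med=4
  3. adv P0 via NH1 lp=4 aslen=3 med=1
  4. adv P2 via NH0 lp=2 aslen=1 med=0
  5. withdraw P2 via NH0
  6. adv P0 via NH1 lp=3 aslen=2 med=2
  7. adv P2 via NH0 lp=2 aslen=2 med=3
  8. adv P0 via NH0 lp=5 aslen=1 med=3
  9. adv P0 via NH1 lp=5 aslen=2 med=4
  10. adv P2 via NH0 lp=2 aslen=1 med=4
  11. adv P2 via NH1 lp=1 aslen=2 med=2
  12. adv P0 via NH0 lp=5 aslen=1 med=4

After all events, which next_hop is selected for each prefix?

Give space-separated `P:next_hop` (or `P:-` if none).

Op 1: best P0=- P1=NH2 P2=-
Op 2: best P0=- P1=NH1 P2=-
Op 3: best P0=NH1 P1=NH1 P2=-
Op 4: best P0=NH1 P1=NH1 P2=NH0
Op 5: best P0=NH1 P1=NH1 P2=-
Op 6: best P0=NH1 P1=NH1 P2=-
Op 7: best P0=NH1 P1=NH1 P2=NH0
Op 8: best P0=NH0 P1=NH1 P2=NH0
Op 9: best P0=NH0 P1=NH1 P2=NH0
Op 10: best P0=NH0 P1=NH1 P2=NH0
Op 11: best P0=NH0 P1=NH1 P2=NH0
Op 12: best P0=NH0 P1=NH1 P2=NH0

Answer: P0:NH0 P1:NH1 P2:NH0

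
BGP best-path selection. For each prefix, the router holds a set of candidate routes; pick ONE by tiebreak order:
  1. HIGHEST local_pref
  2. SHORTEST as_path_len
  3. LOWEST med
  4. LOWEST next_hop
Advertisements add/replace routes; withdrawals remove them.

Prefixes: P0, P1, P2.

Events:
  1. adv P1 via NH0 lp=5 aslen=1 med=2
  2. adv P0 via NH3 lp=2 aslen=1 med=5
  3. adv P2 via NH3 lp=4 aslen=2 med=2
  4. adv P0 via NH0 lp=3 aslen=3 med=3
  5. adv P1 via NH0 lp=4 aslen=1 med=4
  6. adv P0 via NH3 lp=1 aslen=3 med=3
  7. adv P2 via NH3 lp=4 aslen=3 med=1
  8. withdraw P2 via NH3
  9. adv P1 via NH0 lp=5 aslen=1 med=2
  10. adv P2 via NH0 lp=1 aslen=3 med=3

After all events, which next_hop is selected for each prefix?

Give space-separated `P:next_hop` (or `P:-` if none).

Op 1: best P0=- P1=NH0 P2=-
Op 2: best P0=NH3 P1=NH0 P2=-
Op 3: best P0=NH3 P1=NH0 P2=NH3
Op 4: best P0=NH0 P1=NH0 P2=NH3
Op 5: best P0=NH0 P1=NH0 P2=NH3
Op 6: best P0=NH0 P1=NH0 P2=NH3
Op 7: best P0=NH0 P1=NH0 P2=NH3
Op 8: best P0=NH0 P1=NH0 P2=-
Op 9: best P0=NH0 P1=NH0 P2=-
Op 10: best P0=NH0 P1=NH0 P2=NH0

Answer: P0:NH0 P1:NH0 P2:NH0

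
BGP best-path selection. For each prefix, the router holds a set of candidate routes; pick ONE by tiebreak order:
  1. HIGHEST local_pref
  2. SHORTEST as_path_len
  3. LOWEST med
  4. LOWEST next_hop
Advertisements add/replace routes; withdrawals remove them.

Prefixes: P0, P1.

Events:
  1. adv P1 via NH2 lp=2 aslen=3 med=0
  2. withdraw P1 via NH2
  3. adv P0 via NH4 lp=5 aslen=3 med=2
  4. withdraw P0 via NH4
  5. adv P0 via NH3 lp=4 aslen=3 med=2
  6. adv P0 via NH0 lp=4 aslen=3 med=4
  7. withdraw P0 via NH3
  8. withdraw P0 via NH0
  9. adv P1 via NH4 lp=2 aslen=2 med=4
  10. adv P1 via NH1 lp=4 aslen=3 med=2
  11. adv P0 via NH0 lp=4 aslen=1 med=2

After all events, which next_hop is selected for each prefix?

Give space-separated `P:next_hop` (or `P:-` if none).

Op 1: best P0=- P1=NH2
Op 2: best P0=- P1=-
Op 3: best P0=NH4 P1=-
Op 4: best P0=- P1=-
Op 5: best P0=NH3 P1=-
Op 6: best P0=NH3 P1=-
Op 7: best P0=NH0 P1=-
Op 8: best P0=- P1=-
Op 9: best P0=- P1=NH4
Op 10: best P0=- P1=NH1
Op 11: best P0=NH0 P1=NH1

Answer: P0:NH0 P1:NH1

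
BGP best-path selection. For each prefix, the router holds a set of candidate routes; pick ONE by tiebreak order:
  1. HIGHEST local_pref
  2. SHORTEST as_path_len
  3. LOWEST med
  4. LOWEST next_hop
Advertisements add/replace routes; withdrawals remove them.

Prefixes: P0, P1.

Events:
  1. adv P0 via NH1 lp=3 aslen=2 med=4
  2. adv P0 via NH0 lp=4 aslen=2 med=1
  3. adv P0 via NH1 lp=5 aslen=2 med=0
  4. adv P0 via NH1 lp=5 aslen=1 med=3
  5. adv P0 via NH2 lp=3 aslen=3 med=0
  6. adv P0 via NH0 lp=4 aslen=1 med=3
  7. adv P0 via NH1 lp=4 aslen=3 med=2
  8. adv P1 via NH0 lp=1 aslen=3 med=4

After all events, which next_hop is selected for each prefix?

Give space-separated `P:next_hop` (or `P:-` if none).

Op 1: best P0=NH1 P1=-
Op 2: best P0=NH0 P1=-
Op 3: best P0=NH1 P1=-
Op 4: best P0=NH1 P1=-
Op 5: best P0=NH1 P1=-
Op 6: best P0=NH1 P1=-
Op 7: best P0=NH0 P1=-
Op 8: best P0=NH0 P1=NH0

Answer: P0:NH0 P1:NH0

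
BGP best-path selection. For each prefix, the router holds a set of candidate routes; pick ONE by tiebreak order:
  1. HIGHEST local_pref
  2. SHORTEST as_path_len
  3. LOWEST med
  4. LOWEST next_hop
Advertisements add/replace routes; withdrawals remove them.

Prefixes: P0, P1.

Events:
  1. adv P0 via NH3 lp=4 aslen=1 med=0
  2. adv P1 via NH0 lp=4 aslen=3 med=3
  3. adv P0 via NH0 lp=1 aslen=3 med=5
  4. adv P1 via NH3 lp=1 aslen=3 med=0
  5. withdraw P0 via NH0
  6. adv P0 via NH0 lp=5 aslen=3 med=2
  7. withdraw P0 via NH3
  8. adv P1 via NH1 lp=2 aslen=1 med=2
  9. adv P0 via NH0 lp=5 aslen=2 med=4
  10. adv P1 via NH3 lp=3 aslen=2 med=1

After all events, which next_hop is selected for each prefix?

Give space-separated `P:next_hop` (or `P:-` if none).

Op 1: best P0=NH3 P1=-
Op 2: best P0=NH3 P1=NH0
Op 3: best P0=NH3 P1=NH0
Op 4: best P0=NH3 P1=NH0
Op 5: best P0=NH3 P1=NH0
Op 6: best P0=NH0 P1=NH0
Op 7: best P0=NH0 P1=NH0
Op 8: best P0=NH0 P1=NH0
Op 9: best P0=NH0 P1=NH0
Op 10: best P0=NH0 P1=NH0

Answer: P0:NH0 P1:NH0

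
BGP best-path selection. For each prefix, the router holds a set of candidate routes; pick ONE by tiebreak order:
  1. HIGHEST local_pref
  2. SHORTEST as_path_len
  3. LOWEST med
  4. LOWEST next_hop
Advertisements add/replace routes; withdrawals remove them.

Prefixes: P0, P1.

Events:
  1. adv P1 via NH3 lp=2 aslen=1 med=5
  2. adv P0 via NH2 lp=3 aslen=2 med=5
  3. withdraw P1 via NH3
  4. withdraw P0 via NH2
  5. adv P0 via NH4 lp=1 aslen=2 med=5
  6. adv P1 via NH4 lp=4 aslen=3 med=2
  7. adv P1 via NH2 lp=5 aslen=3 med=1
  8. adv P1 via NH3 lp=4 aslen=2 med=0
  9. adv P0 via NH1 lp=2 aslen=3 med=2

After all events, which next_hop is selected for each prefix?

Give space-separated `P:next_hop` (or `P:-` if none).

Op 1: best P0=- P1=NH3
Op 2: best P0=NH2 P1=NH3
Op 3: best P0=NH2 P1=-
Op 4: best P0=- P1=-
Op 5: best P0=NH4 P1=-
Op 6: best P0=NH4 P1=NH4
Op 7: best P0=NH4 P1=NH2
Op 8: best P0=NH4 P1=NH2
Op 9: best P0=NH1 P1=NH2

Answer: P0:NH1 P1:NH2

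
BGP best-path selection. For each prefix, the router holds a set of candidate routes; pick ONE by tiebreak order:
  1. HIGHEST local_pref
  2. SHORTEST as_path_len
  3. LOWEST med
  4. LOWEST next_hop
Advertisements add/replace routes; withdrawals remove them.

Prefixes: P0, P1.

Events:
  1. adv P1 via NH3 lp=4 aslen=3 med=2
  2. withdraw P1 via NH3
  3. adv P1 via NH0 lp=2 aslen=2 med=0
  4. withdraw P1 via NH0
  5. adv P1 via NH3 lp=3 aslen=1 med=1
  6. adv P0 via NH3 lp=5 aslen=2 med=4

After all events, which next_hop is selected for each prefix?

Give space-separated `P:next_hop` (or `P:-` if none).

Answer: P0:NH3 P1:NH3

Derivation:
Op 1: best P0=- P1=NH3
Op 2: best P0=- P1=-
Op 3: best P0=- P1=NH0
Op 4: best P0=- P1=-
Op 5: best P0=- P1=NH3
Op 6: best P0=NH3 P1=NH3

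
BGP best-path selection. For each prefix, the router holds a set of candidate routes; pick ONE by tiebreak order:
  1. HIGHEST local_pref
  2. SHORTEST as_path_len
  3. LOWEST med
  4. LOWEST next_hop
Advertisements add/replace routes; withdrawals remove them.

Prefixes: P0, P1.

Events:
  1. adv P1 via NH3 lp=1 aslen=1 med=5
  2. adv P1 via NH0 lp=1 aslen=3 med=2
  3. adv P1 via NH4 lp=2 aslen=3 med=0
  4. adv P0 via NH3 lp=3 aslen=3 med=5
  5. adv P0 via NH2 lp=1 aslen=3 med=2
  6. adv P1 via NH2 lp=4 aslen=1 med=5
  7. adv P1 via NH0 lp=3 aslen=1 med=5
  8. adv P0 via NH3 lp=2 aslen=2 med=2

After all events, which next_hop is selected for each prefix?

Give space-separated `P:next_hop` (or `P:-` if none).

Answer: P0:NH3 P1:NH2

Derivation:
Op 1: best P0=- P1=NH3
Op 2: best P0=- P1=NH3
Op 3: best P0=- P1=NH4
Op 4: best P0=NH3 P1=NH4
Op 5: best P0=NH3 P1=NH4
Op 6: best P0=NH3 P1=NH2
Op 7: best P0=NH3 P1=NH2
Op 8: best P0=NH3 P1=NH2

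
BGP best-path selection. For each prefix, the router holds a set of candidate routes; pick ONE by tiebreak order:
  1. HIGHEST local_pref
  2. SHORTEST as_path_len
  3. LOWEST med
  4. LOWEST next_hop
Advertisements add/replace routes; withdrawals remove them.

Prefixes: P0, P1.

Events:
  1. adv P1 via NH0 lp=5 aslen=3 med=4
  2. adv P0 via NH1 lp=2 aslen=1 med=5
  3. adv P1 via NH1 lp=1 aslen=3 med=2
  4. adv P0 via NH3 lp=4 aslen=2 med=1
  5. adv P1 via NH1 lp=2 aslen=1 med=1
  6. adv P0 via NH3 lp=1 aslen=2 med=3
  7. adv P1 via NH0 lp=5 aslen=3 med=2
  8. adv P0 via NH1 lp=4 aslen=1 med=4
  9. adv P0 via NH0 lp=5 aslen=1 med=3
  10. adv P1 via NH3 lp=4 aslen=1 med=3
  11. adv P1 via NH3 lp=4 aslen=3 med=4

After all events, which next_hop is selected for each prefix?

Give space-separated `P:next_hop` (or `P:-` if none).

Op 1: best P0=- P1=NH0
Op 2: best P0=NH1 P1=NH0
Op 3: best P0=NH1 P1=NH0
Op 4: best P0=NH3 P1=NH0
Op 5: best P0=NH3 P1=NH0
Op 6: best P0=NH1 P1=NH0
Op 7: best P0=NH1 P1=NH0
Op 8: best P0=NH1 P1=NH0
Op 9: best P0=NH0 P1=NH0
Op 10: best P0=NH0 P1=NH0
Op 11: best P0=NH0 P1=NH0

Answer: P0:NH0 P1:NH0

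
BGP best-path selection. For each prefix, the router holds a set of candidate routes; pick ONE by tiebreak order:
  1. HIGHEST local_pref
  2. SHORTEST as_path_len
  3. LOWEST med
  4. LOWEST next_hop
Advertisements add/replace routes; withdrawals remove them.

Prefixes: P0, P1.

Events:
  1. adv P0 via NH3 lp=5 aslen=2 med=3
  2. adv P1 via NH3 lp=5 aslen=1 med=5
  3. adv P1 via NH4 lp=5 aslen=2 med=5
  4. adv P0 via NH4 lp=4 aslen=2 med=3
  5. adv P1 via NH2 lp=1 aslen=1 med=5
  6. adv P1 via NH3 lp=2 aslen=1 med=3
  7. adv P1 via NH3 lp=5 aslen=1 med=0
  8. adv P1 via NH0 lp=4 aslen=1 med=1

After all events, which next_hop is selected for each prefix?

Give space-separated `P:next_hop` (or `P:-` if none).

Answer: P0:NH3 P1:NH3

Derivation:
Op 1: best P0=NH3 P1=-
Op 2: best P0=NH3 P1=NH3
Op 3: best P0=NH3 P1=NH3
Op 4: best P0=NH3 P1=NH3
Op 5: best P0=NH3 P1=NH3
Op 6: best P0=NH3 P1=NH4
Op 7: best P0=NH3 P1=NH3
Op 8: best P0=NH3 P1=NH3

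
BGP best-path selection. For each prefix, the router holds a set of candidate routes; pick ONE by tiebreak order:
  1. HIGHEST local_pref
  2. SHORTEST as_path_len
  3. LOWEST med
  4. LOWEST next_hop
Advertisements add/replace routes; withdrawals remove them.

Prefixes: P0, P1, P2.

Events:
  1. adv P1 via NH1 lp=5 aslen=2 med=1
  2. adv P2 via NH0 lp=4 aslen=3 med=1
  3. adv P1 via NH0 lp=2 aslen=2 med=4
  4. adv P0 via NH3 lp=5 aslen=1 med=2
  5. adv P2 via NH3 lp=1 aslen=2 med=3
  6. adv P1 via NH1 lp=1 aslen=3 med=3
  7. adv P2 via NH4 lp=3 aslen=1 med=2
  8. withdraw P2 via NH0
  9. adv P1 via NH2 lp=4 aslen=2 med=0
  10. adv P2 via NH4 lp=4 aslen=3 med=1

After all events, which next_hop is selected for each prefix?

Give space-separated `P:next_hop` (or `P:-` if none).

Answer: P0:NH3 P1:NH2 P2:NH4

Derivation:
Op 1: best P0=- P1=NH1 P2=-
Op 2: best P0=- P1=NH1 P2=NH0
Op 3: best P0=- P1=NH1 P2=NH0
Op 4: best P0=NH3 P1=NH1 P2=NH0
Op 5: best P0=NH3 P1=NH1 P2=NH0
Op 6: best P0=NH3 P1=NH0 P2=NH0
Op 7: best P0=NH3 P1=NH0 P2=NH0
Op 8: best P0=NH3 P1=NH0 P2=NH4
Op 9: best P0=NH3 P1=NH2 P2=NH4
Op 10: best P0=NH3 P1=NH2 P2=NH4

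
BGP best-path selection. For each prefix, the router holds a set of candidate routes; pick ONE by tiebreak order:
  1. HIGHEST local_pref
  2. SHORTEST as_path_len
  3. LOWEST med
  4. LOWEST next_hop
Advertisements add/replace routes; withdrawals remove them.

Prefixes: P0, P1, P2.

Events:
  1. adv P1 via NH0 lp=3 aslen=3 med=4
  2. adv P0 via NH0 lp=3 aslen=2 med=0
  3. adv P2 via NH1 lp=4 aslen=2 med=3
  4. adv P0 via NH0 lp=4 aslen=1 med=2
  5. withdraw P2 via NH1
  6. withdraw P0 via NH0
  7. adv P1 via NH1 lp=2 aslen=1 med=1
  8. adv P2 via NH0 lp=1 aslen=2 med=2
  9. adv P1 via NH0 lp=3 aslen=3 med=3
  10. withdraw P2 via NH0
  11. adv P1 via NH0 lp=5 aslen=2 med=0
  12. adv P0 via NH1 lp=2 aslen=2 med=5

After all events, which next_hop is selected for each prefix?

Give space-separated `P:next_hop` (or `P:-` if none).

Answer: P0:NH1 P1:NH0 P2:-

Derivation:
Op 1: best P0=- P1=NH0 P2=-
Op 2: best P0=NH0 P1=NH0 P2=-
Op 3: best P0=NH0 P1=NH0 P2=NH1
Op 4: best P0=NH0 P1=NH0 P2=NH1
Op 5: best P0=NH0 P1=NH0 P2=-
Op 6: best P0=- P1=NH0 P2=-
Op 7: best P0=- P1=NH0 P2=-
Op 8: best P0=- P1=NH0 P2=NH0
Op 9: best P0=- P1=NH0 P2=NH0
Op 10: best P0=- P1=NH0 P2=-
Op 11: best P0=- P1=NH0 P2=-
Op 12: best P0=NH1 P1=NH0 P2=-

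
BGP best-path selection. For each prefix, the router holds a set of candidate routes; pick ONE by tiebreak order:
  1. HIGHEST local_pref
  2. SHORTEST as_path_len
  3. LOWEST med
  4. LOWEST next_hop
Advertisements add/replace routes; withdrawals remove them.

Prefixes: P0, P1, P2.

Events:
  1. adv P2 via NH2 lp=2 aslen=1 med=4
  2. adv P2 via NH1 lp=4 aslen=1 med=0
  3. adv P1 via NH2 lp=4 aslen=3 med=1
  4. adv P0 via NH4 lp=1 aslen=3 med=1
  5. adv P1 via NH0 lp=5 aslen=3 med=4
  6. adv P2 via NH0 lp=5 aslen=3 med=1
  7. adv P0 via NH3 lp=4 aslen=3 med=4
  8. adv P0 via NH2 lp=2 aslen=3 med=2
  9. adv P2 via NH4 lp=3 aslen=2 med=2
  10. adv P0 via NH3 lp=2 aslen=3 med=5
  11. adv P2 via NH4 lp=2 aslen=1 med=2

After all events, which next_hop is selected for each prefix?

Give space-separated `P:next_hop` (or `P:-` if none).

Op 1: best P0=- P1=- P2=NH2
Op 2: best P0=- P1=- P2=NH1
Op 3: best P0=- P1=NH2 P2=NH1
Op 4: best P0=NH4 P1=NH2 P2=NH1
Op 5: best P0=NH4 P1=NH0 P2=NH1
Op 6: best P0=NH4 P1=NH0 P2=NH0
Op 7: best P0=NH3 P1=NH0 P2=NH0
Op 8: best P0=NH3 P1=NH0 P2=NH0
Op 9: best P0=NH3 P1=NH0 P2=NH0
Op 10: best P0=NH2 P1=NH0 P2=NH0
Op 11: best P0=NH2 P1=NH0 P2=NH0

Answer: P0:NH2 P1:NH0 P2:NH0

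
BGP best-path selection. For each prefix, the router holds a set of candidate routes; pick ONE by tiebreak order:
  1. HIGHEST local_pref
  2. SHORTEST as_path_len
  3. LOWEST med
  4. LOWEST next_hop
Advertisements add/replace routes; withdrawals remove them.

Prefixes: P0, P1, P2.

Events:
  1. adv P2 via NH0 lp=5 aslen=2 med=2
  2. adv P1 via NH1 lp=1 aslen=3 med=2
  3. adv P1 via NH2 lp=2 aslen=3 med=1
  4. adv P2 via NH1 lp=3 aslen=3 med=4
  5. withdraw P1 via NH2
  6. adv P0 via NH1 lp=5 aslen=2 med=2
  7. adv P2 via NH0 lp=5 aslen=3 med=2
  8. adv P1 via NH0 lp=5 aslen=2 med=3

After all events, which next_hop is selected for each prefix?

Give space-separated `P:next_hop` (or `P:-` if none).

Answer: P0:NH1 P1:NH0 P2:NH0

Derivation:
Op 1: best P0=- P1=- P2=NH0
Op 2: best P0=- P1=NH1 P2=NH0
Op 3: best P0=- P1=NH2 P2=NH0
Op 4: best P0=- P1=NH2 P2=NH0
Op 5: best P0=- P1=NH1 P2=NH0
Op 6: best P0=NH1 P1=NH1 P2=NH0
Op 7: best P0=NH1 P1=NH1 P2=NH0
Op 8: best P0=NH1 P1=NH0 P2=NH0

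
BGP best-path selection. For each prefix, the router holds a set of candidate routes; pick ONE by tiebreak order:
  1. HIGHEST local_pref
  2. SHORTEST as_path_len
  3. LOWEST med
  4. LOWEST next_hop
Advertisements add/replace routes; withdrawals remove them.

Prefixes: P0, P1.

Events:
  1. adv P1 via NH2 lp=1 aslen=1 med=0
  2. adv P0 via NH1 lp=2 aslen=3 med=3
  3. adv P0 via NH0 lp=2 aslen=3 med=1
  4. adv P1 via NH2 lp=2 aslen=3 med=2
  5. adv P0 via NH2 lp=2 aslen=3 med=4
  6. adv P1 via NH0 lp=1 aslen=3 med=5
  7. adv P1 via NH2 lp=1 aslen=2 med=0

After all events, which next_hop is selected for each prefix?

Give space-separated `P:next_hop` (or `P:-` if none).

Op 1: best P0=- P1=NH2
Op 2: best P0=NH1 P1=NH2
Op 3: best P0=NH0 P1=NH2
Op 4: best P0=NH0 P1=NH2
Op 5: best P0=NH0 P1=NH2
Op 6: best P0=NH0 P1=NH2
Op 7: best P0=NH0 P1=NH2

Answer: P0:NH0 P1:NH2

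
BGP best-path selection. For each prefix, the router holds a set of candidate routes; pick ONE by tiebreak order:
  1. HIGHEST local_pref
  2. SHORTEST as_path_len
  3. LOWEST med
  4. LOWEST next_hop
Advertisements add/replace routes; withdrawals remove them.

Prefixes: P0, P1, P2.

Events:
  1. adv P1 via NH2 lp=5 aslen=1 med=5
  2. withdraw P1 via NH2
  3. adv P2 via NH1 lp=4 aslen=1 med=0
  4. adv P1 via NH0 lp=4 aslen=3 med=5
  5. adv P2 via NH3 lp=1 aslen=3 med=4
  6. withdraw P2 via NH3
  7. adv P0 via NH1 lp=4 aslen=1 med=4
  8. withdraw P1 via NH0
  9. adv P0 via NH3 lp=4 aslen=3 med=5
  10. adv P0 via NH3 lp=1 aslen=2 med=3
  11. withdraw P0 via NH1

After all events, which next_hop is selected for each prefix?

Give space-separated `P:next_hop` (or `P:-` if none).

Answer: P0:NH3 P1:- P2:NH1

Derivation:
Op 1: best P0=- P1=NH2 P2=-
Op 2: best P0=- P1=- P2=-
Op 3: best P0=- P1=- P2=NH1
Op 4: best P0=- P1=NH0 P2=NH1
Op 5: best P0=- P1=NH0 P2=NH1
Op 6: best P0=- P1=NH0 P2=NH1
Op 7: best P0=NH1 P1=NH0 P2=NH1
Op 8: best P0=NH1 P1=- P2=NH1
Op 9: best P0=NH1 P1=- P2=NH1
Op 10: best P0=NH1 P1=- P2=NH1
Op 11: best P0=NH3 P1=- P2=NH1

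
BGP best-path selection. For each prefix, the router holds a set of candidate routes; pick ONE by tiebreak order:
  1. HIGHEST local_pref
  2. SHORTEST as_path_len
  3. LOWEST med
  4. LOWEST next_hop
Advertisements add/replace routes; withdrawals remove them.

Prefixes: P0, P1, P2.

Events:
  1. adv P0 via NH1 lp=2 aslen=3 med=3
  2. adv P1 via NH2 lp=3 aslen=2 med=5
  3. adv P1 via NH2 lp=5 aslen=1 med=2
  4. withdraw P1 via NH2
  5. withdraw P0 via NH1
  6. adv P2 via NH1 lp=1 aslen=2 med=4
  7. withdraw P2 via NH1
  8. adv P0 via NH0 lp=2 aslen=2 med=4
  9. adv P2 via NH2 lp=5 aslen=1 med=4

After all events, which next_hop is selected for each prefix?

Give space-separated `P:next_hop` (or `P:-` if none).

Op 1: best P0=NH1 P1=- P2=-
Op 2: best P0=NH1 P1=NH2 P2=-
Op 3: best P0=NH1 P1=NH2 P2=-
Op 4: best P0=NH1 P1=- P2=-
Op 5: best P0=- P1=- P2=-
Op 6: best P0=- P1=- P2=NH1
Op 7: best P0=- P1=- P2=-
Op 8: best P0=NH0 P1=- P2=-
Op 9: best P0=NH0 P1=- P2=NH2

Answer: P0:NH0 P1:- P2:NH2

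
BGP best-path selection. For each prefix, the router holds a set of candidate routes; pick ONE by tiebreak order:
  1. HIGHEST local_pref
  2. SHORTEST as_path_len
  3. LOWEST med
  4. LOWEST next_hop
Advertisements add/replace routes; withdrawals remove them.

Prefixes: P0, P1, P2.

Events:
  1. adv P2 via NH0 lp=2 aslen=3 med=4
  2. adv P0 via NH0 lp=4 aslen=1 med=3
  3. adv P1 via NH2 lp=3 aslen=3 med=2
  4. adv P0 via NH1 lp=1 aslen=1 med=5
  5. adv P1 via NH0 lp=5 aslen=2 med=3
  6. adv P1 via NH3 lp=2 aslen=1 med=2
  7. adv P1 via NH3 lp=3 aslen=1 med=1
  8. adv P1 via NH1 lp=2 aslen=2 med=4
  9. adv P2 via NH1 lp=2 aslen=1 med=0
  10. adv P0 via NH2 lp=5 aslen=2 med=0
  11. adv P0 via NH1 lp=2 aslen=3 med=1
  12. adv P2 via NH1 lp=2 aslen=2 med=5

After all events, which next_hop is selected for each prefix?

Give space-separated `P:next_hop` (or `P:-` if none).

Answer: P0:NH2 P1:NH0 P2:NH1

Derivation:
Op 1: best P0=- P1=- P2=NH0
Op 2: best P0=NH0 P1=- P2=NH0
Op 3: best P0=NH0 P1=NH2 P2=NH0
Op 4: best P0=NH0 P1=NH2 P2=NH0
Op 5: best P0=NH0 P1=NH0 P2=NH0
Op 6: best P0=NH0 P1=NH0 P2=NH0
Op 7: best P0=NH0 P1=NH0 P2=NH0
Op 8: best P0=NH0 P1=NH0 P2=NH0
Op 9: best P0=NH0 P1=NH0 P2=NH1
Op 10: best P0=NH2 P1=NH0 P2=NH1
Op 11: best P0=NH2 P1=NH0 P2=NH1
Op 12: best P0=NH2 P1=NH0 P2=NH1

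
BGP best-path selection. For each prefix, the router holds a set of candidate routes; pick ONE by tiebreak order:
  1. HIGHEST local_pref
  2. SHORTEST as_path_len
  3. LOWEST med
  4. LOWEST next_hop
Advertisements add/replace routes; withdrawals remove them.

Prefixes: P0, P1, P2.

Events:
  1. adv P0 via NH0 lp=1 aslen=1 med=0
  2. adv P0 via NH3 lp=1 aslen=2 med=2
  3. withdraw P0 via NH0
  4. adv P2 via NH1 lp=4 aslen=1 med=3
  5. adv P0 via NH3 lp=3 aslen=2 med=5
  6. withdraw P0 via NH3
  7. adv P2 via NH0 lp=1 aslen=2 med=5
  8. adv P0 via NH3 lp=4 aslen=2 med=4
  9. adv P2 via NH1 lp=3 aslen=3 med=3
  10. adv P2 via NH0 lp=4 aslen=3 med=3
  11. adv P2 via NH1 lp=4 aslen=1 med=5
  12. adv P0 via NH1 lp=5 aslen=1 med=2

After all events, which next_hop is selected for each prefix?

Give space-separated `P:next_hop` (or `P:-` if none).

Answer: P0:NH1 P1:- P2:NH1

Derivation:
Op 1: best P0=NH0 P1=- P2=-
Op 2: best P0=NH0 P1=- P2=-
Op 3: best P0=NH3 P1=- P2=-
Op 4: best P0=NH3 P1=- P2=NH1
Op 5: best P0=NH3 P1=- P2=NH1
Op 6: best P0=- P1=- P2=NH1
Op 7: best P0=- P1=- P2=NH1
Op 8: best P0=NH3 P1=- P2=NH1
Op 9: best P0=NH3 P1=- P2=NH1
Op 10: best P0=NH3 P1=- P2=NH0
Op 11: best P0=NH3 P1=- P2=NH1
Op 12: best P0=NH1 P1=- P2=NH1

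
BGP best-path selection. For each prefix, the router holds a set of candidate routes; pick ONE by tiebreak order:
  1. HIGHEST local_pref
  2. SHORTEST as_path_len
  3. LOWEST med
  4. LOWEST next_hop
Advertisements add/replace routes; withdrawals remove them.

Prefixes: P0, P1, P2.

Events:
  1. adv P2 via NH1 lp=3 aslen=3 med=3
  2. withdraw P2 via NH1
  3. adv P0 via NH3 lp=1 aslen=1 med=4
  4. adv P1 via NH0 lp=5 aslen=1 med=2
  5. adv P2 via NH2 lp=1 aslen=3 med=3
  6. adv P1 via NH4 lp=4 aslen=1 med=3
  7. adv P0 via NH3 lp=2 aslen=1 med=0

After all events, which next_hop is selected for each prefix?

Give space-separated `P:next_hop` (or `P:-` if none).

Op 1: best P0=- P1=- P2=NH1
Op 2: best P0=- P1=- P2=-
Op 3: best P0=NH3 P1=- P2=-
Op 4: best P0=NH3 P1=NH0 P2=-
Op 5: best P0=NH3 P1=NH0 P2=NH2
Op 6: best P0=NH3 P1=NH0 P2=NH2
Op 7: best P0=NH3 P1=NH0 P2=NH2

Answer: P0:NH3 P1:NH0 P2:NH2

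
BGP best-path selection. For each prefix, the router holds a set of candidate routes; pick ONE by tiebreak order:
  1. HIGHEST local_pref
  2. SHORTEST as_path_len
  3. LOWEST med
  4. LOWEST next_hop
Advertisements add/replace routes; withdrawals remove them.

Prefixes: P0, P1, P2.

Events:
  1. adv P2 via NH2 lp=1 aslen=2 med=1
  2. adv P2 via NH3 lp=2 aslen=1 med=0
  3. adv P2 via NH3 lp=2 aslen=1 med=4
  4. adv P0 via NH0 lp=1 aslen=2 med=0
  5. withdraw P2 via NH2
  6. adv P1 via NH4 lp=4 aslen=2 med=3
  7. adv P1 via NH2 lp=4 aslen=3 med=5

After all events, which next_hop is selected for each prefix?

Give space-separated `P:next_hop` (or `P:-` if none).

Answer: P0:NH0 P1:NH4 P2:NH3

Derivation:
Op 1: best P0=- P1=- P2=NH2
Op 2: best P0=- P1=- P2=NH3
Op 3: best P0=- P1=- P2=NH3
Op 4: best P0=NH0 P1=- P2=NH3
Op 5: best P0=NH0 P1=- P2=NH3
Op 6: best P0=NH0 P1=NH4 P2=NH3
Op 7: best P0=NH0 P1=NH4 P2=NH3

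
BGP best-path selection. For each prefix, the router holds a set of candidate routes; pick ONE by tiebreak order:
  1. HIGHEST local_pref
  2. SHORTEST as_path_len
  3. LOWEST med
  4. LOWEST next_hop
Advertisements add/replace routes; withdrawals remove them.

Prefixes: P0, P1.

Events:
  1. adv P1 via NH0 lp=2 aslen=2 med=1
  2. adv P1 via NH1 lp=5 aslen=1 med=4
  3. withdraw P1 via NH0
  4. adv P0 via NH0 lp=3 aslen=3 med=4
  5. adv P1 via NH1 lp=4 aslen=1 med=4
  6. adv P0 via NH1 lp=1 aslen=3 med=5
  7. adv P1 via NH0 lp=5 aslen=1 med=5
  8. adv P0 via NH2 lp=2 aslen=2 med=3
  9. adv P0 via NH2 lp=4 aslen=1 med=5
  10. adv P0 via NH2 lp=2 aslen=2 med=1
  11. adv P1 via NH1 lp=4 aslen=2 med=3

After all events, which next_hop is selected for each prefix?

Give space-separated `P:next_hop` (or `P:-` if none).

Op 1: best P0=- P1=NH0
Op 2: best P0=- P1=NH1
Op 3: best P0=- P1=NH1
Op 4: best P0=NH0 P1=NH1
Op 5: best P0=NH0 P1=NH1
Op 6: best P0=NH0 P1=NH1
Op 7: best P0=NH0 P1=NH0
Op 8: best P0=NH0 P1=NH0
Op 9: best P0=NH2 P1=NH0
Op 10: best P0=NH0 P1=NH0
Op 11: best P0=NH0 P1=NH0

Answer: P0:NH0 P1:NH0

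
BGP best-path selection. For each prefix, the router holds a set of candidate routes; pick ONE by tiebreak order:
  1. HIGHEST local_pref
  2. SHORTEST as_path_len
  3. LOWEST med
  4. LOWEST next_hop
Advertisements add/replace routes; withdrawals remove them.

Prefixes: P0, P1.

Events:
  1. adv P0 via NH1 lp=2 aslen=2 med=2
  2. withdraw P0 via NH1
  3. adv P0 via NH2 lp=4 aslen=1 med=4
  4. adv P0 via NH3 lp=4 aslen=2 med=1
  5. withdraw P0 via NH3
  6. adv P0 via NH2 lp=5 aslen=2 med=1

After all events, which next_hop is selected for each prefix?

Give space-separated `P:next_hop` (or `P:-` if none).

Answer: P0:NH2 P1:-

Derivation:
Op 1: best P0=NH1 P1=-
Op 2: best P0=- P1=-
Op 3: best P0=NH2 P1=-
Op 4: best P0=NH2 P1=-
Op 5: best P0=NH2 P1=-
Op 6: best P0=NH2 P1=-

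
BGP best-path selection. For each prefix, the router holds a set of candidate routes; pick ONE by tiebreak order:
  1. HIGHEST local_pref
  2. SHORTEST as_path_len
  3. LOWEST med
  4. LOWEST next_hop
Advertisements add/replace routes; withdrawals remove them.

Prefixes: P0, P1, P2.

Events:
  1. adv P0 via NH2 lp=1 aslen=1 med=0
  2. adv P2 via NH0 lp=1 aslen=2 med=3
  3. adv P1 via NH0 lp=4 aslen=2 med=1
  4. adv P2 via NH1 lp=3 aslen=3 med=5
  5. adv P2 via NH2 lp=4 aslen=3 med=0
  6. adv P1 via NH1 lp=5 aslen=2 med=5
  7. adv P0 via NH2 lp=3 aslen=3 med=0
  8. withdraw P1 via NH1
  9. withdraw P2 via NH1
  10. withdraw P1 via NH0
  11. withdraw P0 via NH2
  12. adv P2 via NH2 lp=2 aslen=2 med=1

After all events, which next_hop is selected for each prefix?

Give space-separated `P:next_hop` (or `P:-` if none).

Op 1: best P0=NH2 P1=- P2=-
Op 2: best P0=NH2 P1=- P2=NH0
Op 3: best P0=NH2 P1=NH0 P2=NH0
Op 4: best P0=NH2 P1=NH0 P2=NH1
Op 5: best P0=NH2 P1=NH0 P2=NH2
Op 6: best P0=NH2 P1=NH1 P2=NH2
Op 7: best P0=NH2 P1=NH1 P2=NH2
Op 8: best P0=NH2 P1=NH0 P2=NH2
Op 9: best P0=NH2 P1=NH0 P2=NH2
Op 10: best P0=NH2 P1=- P2=NH2
Op 11: best P0=- P1=- P2=NH2
Op 12: best P0=- P1=- P2=NH2

Answer: P0:- P1:- P2:NH2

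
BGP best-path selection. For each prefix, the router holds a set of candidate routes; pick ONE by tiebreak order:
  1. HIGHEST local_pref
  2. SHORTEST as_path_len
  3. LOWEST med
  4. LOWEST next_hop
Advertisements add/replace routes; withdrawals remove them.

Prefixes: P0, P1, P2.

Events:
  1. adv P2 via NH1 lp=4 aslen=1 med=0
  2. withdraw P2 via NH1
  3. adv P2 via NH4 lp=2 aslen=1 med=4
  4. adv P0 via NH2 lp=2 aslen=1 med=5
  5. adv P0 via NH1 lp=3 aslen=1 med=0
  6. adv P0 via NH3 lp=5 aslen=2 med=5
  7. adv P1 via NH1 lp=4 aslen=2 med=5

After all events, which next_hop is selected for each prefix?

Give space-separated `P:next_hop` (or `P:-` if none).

Op 1: best P0=- P1=- P2=NH1
Op 2: best P0=- P1=- P2=-
Op 3: best P0=- P1=- P2=NH4
Op 4: best P0=NH2 P1=- P2=NH4
Op 5: best P0=NH1 P1=- P2=NH4
Op 6: best P0=NH3 P1=- P2=NH4
Op 7: best P0=NH3 P1=NH1 P2=NH4

Answer: P0:NH3 P1:NH1 P2:NH4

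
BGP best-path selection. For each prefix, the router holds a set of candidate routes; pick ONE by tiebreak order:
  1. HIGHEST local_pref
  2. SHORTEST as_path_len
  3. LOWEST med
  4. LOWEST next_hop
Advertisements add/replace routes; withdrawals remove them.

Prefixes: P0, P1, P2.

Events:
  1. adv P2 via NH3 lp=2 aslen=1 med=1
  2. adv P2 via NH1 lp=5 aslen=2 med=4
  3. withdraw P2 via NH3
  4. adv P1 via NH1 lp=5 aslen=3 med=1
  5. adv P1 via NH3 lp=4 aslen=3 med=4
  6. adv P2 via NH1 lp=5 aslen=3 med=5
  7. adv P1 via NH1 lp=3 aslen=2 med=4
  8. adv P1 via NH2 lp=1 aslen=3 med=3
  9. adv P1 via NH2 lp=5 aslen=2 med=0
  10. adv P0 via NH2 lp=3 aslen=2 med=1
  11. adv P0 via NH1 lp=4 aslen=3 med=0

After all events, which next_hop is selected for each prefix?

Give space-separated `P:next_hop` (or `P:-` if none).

Op 1: best P0=- P1=- P2=NH3
Op 2: best P0=- P1=- P2=NH1
Op 3: best P0=- P1=- P2=NH1
Op 4: best P0=- P1=NH1 P2=NH1
Op 5: best P0=- P1=NH1 P2=NH1
Op 6: best P0=- P1=NH1 P2=NH1
Op 7: best P0=- P1=NH3 P2=NH1
Op 8: best P0=- P1=NH3 P2=NH1
Op 9: best P0=- P1=NH2 P2=NH1
Op 10: best P0=NH2 P1=NH2 P2=NH1
Op 11: best P0=NH1 P1=NH2 P2=NH1

Answer: P0:NH1 P1:NH2 P2:NH1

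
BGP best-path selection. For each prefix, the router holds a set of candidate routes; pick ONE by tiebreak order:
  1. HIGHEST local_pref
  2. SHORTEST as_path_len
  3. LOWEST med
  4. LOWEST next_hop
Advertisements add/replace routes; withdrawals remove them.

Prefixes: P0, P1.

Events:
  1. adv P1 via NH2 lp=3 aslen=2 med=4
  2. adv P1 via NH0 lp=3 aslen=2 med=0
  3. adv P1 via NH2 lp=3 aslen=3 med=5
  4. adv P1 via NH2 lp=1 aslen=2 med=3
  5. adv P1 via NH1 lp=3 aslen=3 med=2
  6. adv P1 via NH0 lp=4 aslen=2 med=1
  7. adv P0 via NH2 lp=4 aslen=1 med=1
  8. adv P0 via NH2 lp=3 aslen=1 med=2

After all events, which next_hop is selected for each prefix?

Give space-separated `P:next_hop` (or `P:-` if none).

Op 1: best P0=- P1=NH2
Op 2: best P0=- P1=NH0
Op 3: best P0=- P1=NH0
Op 4: best P0=- P1=NH0
Op 5: best P0=- P1=NH0
Op 6: best P0=- P1=NH0
Op 7: best P0=NH2 P1=NH0
Op 8: best P0=NH2 P1=NH0

Answer: P0:NH2 P1:NH0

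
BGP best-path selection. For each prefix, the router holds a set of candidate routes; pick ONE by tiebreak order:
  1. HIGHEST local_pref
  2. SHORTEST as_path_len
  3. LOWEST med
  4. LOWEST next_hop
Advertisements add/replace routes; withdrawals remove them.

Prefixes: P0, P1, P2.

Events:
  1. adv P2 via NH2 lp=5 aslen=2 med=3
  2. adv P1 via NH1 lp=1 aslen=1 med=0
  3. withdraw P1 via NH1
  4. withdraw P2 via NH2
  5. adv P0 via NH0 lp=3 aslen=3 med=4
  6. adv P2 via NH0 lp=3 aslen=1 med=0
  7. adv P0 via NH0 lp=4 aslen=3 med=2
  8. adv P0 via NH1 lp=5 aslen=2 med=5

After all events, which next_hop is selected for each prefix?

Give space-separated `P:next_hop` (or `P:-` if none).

Op 1: best P0=- P1=- P2=NH2
Op 2: best P0=- P1=NH1 P2=NH2
Op 3: best P0=- P1=- P2=NH2
Op 4: best P0=- P1=- P2=-
Op 5: best P0=NH0 P1=- P2=-
Op 6: best P0=NH0 P1=- P2=NH0
Op 7: best P0=NH0 P1=- P2=NH0
Op 8: best P0=NH1 P1=- P2=NH0

Answer: P0:NH1 P1:- P2:NH0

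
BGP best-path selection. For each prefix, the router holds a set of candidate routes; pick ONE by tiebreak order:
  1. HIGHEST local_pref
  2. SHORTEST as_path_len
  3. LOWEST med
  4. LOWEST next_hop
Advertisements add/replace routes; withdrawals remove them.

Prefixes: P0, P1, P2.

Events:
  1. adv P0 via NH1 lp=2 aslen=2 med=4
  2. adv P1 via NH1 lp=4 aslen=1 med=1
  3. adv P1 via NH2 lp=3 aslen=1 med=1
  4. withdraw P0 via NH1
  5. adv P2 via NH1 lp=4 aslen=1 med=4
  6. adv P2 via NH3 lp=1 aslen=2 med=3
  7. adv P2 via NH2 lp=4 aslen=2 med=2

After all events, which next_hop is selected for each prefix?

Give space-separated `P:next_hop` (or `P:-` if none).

Op 1: best P0=NH1 P1=- P2=-
Op 2: best P0=NH1 P1=NH1 P2=-
Op 3: best P0=NH1 P1=NH1 P2=-
Op 4: best P0=- P1=NH1 P2=-
Op 5: best P0=- P1=NH1 P2=NH1
Op 6: best P0=- P1=NH1 P2=NH1
Op 7: best P0=- P1=NH1 P2=NH1

Answer: P0:- P1:NH1 P2:NH1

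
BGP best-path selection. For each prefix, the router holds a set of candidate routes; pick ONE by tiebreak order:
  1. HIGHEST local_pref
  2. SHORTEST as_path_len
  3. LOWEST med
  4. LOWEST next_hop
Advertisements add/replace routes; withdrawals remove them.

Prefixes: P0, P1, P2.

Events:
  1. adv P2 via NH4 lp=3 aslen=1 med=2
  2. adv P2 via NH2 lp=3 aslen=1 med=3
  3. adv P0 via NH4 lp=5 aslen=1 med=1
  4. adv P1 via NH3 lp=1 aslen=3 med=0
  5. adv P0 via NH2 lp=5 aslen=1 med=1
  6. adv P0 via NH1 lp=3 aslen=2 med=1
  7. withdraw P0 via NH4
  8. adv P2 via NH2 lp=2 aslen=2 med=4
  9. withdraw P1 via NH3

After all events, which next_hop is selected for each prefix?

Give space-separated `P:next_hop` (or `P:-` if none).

Answer: P0:NH2 P1:- P2:NH4

Derivation:
Op 1: best P0=- P1=- P2=NH4
Op 2: best P0=- P1=- P2=NH4
Op 3: best P0=NH4 P1=- P2=NH4
Op 4: best P0=NH4 P1=NH3 P2=NH4
Op 5: best P0=NH2 P1=NH3 P2=NH4
Op 6: best P0=NH2 P1=NH3 P2=NH4
Op 7: best P0=NH2 P1=NH3 P2=NH4
Op 8: best P0=NH2 P1=NH3 P2=NH4
Op 9: best P0=NH2 P1=- P2=NH4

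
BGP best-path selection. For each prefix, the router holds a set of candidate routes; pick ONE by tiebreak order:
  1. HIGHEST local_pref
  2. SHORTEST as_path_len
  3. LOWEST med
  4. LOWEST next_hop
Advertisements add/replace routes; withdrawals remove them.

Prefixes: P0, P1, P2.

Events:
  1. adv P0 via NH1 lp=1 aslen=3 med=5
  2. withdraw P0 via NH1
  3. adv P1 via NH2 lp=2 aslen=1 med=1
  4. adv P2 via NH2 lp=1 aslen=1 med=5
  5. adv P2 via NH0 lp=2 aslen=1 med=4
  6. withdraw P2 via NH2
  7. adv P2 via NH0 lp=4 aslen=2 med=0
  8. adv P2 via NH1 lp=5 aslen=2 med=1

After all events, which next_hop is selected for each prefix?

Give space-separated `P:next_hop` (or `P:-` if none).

Answer: P0:- P1:NH2 P2:NH1

Derivation:
Op 1: best P0=NH1 P1=- P2=-
Op 2: best P0=- P1=- P2=-
Op 3: best P0=- P1=NH2 P2=-
Op 4: best P0=- P1=NH2 P2=NH2
Op 5: best P0=- P1=NH2 P2=NH0
Op 6: best P0=- P1=NH2 P2=NH0
Op 7: best P0=- P1=NH2 P2=NH0
Op 8: best P0=- P1=NH2 P2=NH1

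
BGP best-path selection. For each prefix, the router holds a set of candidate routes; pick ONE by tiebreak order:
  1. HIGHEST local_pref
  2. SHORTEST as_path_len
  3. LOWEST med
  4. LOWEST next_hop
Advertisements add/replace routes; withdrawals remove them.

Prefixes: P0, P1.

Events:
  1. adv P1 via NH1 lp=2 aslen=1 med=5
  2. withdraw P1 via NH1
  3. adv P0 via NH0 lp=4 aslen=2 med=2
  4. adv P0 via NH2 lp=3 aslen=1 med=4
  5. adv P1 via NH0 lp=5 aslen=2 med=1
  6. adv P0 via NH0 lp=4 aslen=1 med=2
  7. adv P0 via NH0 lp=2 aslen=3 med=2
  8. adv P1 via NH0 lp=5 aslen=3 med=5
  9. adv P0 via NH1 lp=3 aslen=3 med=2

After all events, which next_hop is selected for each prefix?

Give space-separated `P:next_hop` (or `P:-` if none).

Answer: P0:NH2 P1:NH0

Derivation:
Op 1: best P0=- P1=NH1
Op 2: best P0=- P1=-
Op 3: best P0=NH0 P1=-
Op 4: best P0=NH0 P1=-
Op 5: best P0=NH0 P1=NH0
Op 6: best P0=NH0 P1=NH0
Op 7: best P0=NH2 P1=NH0
Op 8: best P0=NH2 P1=NH0
Op 9: best P0=NH2 P1=NH0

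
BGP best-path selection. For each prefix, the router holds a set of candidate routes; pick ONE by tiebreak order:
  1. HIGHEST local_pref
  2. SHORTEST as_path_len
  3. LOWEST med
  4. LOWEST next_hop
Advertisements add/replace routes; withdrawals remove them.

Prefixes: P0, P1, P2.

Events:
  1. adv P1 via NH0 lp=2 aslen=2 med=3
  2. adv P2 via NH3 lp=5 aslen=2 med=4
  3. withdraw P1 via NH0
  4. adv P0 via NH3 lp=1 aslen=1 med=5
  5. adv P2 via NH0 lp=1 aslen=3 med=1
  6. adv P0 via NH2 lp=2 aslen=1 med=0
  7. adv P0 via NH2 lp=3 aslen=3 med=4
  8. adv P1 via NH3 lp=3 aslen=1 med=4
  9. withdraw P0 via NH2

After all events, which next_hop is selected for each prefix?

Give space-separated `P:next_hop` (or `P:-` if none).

Op 1: best P0=- P1=NH0 P2=-
Op 2: best P0=- P1=NH0 P2=NH3
Op 3: best P0=- P1=- P2=NH3
Op 4: best P0=NH3 P1=- P2=NH3
Op 5: best P0=NH3 P1=- P2=NH3
Op 6: best P0=NH2 P1=- P2=NH3
Op 7: best P0=NH2 P1=- P2=NH3
Op 8: best P0=NH2 P1=NH3 P2=NH3
Op 9: best P0=NH3 P1=NH3 P2=NH3

Answer: P0:NH3 P1:NH3 P2:NH3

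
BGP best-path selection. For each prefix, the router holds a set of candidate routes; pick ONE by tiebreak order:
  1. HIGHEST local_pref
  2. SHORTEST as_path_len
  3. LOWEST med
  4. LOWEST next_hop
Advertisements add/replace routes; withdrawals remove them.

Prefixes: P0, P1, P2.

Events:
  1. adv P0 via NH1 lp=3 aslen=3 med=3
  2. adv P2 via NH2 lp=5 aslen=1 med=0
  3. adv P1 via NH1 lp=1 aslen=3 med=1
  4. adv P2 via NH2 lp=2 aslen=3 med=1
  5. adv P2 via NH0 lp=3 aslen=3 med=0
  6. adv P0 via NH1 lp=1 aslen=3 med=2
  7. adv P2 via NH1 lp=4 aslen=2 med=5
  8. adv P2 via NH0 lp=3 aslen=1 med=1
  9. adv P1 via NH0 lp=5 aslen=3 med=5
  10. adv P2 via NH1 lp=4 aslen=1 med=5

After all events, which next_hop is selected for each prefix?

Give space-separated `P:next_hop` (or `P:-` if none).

Op 1: best P0=NH1 P1=- P2=-
Op 2: best P0=NH1 P1=- P2=NH2
Op 3: best P0=NH1 P1=NH1 P2=NH2
Op 4: best P0=NH1 P1=NH1 P2=NH2
Op 5: best P0=NH1 P1=NH1 P2=NH0
Op 6: best P0=NH1 P1=NH1 P2=NH0
Op 7: best P0=NH1 P1=NH1 P2=NH1
Op 8: best P0=NH1 P1=NH1 P2=NH1
Op 9: best P0=NH1 P1=NH0 P2=NH1
Op 10: best P0=NH1 P1=NH0 P2=NH1

Answer: P0:NH1 P1:NH0 P2:NH1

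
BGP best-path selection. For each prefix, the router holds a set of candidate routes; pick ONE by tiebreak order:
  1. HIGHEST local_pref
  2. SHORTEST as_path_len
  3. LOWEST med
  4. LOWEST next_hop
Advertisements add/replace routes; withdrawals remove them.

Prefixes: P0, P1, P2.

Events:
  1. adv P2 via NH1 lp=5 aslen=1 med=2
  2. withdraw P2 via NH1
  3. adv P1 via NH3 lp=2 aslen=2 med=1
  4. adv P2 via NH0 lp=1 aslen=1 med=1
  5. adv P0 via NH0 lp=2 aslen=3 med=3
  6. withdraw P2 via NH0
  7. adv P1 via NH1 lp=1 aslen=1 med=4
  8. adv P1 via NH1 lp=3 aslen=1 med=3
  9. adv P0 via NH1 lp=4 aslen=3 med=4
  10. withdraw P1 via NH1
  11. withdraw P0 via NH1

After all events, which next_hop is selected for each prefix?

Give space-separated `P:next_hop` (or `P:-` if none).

Answer: P0:NH0 P1:NH3 P2:-

Derivation:
Op 1: best P0=- P1=- P2=NH1
Op 2: best P0=- P1=- P2=-
Op 3: best P0=- P1=NH3 P2=-
Op 4: best P0=- P1=NH3 P2=NH0
Op 5: best P0=NH0 P1=NH3 P2=NH0
Op 6: best P0=NH0 P1=NH3 P2=-
Op 7: best P0=NH0 P1=NH3 P2=-
Op 8: best P0=NH0 P1=NH1 P2=-
Op 9: best P0=NH1 P1=NH1 P2=-
Op 10: best P0=NH1 P1=NH3 P2=-
Op 11: best P0=NH0 P1=NH3 P2=-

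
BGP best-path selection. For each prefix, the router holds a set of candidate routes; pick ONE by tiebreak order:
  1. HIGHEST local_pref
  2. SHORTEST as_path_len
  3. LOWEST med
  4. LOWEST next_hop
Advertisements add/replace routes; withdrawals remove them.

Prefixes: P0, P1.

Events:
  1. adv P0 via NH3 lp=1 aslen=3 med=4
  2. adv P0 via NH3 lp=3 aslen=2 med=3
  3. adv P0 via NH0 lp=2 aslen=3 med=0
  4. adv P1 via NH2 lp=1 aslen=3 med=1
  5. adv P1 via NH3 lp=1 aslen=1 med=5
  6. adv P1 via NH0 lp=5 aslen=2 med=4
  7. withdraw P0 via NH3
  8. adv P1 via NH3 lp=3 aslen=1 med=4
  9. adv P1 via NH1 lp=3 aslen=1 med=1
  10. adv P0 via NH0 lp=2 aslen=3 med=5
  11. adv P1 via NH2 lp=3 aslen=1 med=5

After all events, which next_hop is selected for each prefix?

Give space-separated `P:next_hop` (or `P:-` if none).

Op 1: best P0=NH3 P1=-
Op 2: best P0=NH3 P1=-
Op 3: best P0=NH3 P1=-
Op 4: best P0=NH3 P1=NH2
Op 5: best P0=NH3 P1=NH3
Op 6: best P0=NH3 P1=NH0
Op 7: best P0=NH0 P1=NH0
Op 8: best P0=NH0 P1=NH0
Op 9: best P0=NH0 P1=NH0
Op 10: best P0=NH0 P1=NH0
Op 11: best P0=NH0 P1=NH0

Answer: P0:NH0 P1:NH0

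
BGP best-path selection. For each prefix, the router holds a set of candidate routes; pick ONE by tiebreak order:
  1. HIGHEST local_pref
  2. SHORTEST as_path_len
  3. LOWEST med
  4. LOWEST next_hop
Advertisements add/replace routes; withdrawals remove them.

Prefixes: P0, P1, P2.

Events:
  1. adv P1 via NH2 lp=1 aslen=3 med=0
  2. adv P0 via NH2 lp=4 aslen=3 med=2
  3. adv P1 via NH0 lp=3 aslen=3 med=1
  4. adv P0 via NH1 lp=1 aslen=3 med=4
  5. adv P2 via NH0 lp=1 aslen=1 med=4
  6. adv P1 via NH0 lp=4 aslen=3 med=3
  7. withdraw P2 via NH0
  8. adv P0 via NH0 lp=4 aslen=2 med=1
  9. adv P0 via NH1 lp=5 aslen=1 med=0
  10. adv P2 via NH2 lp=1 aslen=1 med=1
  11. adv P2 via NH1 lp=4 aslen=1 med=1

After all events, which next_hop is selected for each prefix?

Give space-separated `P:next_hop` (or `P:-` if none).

Op 1: best P0=- P1=NH2 P2=-
Op 2: best P0=NH2 P1=NH2 P2=-
Op 3: best P0=NH2 P1=NH0 P2=-
Op 4: best P0=NH2 P1=NH0 P2=-
Op 5: best P0=NH2 P1=NH0 P2=NH0
Op 6: best P0=NH2 P1=NH0 P2=NH0
Op 7: best P0=NH2 P1=NH0 P2=-
Op 8: best P0=NH0 P1=NH0 P2=-
Op 9: best P0=NH1 P1=NH0 P2=-
Op 10: best P0=NH1 P1=NH0 P2=NH2
Op 11: best P0=NH1 P1=NH0 P2=NH1

Answer: P0:NH1 P1:NH0 P2:NH1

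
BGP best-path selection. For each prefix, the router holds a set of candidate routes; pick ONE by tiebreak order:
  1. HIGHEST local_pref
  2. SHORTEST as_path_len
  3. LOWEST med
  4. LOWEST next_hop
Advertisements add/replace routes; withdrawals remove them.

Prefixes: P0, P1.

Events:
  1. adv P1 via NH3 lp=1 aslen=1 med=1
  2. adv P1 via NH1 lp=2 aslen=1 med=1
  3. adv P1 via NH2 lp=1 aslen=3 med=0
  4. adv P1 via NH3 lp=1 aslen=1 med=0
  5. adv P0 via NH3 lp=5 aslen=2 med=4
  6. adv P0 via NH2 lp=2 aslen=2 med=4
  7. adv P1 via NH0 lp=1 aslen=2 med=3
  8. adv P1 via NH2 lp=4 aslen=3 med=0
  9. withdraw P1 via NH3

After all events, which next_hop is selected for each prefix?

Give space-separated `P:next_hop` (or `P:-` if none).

Answer: P0:NH3 P1:NH2

Derivation:
Op 1: best P0=- P1=NH3
Op 2: best P0=- P1=NH1
Op 3: best P0=- P1=NH1
Op 4: best P0=- P1=NH1
Op 5: best P0=NH3 P1=NH1
Op 6: best P0=NH3 P1=NH1
Op 7: best P0=NH3 P1=NH1
Op 8: best P0=NH3 P1=NH2
Op 9: best P0=NH3 P1=NH2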